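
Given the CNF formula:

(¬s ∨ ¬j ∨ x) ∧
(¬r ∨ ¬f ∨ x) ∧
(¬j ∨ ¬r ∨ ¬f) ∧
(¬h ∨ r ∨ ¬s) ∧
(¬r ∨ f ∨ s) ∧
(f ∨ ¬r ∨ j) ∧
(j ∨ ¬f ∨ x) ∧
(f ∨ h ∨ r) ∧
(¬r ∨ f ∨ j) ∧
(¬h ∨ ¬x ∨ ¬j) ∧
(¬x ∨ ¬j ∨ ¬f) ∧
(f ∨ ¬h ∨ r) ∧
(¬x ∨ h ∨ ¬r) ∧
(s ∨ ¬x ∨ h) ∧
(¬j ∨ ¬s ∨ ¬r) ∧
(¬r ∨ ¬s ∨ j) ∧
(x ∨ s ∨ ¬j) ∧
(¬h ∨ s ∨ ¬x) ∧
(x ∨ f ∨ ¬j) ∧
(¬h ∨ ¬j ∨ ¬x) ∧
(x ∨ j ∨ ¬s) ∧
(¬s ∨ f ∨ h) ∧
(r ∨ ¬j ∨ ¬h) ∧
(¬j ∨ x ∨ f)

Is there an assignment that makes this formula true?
Yes

Yes, the formula is satisfiable.

One satisfying assignment is: j=False, x=True, r=False, h=False, s=True, f=True

Verification: With this assignment, all 24 clauses evaluate to true.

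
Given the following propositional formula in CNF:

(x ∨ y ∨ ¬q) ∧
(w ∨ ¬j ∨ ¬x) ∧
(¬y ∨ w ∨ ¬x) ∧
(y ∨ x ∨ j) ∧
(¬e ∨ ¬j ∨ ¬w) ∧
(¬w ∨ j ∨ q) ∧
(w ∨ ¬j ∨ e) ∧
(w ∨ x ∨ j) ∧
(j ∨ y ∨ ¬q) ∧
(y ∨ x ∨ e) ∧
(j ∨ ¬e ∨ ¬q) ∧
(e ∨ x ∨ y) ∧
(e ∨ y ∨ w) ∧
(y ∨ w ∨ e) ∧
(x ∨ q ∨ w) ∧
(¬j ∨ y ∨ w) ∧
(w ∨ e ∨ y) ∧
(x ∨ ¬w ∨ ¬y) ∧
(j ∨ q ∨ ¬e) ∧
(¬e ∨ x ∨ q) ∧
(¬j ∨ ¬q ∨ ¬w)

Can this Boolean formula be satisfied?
Yes

Yes, the formula is satisfiable.

One satisfying assignment is: q=True, x=True, w=True, y=True, e=False, j=False

Verification: With this assignment, all 21 clauses evaluate to true.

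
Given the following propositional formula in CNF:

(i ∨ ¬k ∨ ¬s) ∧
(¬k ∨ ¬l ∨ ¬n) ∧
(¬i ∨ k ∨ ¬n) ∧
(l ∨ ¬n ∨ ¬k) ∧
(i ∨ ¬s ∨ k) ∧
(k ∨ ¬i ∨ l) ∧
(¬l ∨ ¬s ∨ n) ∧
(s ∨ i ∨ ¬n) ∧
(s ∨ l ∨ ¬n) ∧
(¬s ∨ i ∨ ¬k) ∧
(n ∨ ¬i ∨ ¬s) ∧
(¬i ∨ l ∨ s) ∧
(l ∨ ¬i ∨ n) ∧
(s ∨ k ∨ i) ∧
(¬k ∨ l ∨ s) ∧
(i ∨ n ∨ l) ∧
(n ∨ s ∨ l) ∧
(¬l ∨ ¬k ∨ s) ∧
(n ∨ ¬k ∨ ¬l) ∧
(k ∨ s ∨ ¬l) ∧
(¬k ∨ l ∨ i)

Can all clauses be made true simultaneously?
No

No, the formula is not satisfiable.

No assignment of truth values to the variables can make all 21 clauses true simultaneously.

The formula is UNSAT (unsatisfiable).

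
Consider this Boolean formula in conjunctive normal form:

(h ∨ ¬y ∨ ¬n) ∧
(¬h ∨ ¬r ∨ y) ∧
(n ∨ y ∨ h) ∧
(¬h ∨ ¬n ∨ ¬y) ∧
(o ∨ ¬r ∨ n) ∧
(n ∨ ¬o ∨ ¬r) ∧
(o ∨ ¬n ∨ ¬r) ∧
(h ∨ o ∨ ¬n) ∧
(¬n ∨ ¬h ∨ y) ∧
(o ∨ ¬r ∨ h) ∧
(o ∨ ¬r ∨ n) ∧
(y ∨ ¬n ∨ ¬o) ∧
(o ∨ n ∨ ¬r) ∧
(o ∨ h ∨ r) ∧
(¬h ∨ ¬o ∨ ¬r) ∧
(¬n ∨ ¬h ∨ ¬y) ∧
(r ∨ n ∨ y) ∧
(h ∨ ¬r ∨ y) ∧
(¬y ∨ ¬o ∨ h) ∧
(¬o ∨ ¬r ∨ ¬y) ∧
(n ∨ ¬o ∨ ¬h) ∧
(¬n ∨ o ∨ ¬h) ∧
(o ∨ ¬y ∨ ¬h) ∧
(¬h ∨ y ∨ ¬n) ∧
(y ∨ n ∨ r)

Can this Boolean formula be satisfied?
No

No, the formula is not satisfiable.

No assignment of truth values to the variables can make all 25 clauses true simultaneously.

The formula is UNSAT (unsatisfiable).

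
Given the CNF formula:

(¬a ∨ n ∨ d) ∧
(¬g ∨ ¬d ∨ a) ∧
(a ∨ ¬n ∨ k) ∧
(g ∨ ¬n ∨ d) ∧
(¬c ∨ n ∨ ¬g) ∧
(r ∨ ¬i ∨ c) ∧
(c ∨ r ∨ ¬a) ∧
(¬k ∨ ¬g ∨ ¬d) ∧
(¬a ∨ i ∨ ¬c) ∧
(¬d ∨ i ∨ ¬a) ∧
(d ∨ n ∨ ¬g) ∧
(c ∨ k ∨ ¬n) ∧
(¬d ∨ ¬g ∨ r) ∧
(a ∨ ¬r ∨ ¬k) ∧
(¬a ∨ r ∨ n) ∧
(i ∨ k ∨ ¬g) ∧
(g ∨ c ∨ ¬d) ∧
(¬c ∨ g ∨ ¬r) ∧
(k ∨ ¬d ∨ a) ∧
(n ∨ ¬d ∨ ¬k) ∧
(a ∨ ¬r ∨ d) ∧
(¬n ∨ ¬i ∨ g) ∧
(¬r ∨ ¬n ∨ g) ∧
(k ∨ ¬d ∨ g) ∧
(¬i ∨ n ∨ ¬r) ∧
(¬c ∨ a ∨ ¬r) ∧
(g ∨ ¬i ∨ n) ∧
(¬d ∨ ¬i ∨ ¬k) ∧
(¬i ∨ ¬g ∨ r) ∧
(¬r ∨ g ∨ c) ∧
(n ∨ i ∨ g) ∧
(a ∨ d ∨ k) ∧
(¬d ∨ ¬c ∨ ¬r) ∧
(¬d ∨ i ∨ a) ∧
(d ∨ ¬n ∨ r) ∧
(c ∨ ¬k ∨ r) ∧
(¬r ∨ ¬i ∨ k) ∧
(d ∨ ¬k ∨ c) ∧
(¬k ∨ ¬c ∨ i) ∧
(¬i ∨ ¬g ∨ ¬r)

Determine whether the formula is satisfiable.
No

No, the formula is not satisfiable.

No assignment of truth values to the variables can make all 40 clauses true simultaneously.

The formula is UNSAT (unsatisfiable).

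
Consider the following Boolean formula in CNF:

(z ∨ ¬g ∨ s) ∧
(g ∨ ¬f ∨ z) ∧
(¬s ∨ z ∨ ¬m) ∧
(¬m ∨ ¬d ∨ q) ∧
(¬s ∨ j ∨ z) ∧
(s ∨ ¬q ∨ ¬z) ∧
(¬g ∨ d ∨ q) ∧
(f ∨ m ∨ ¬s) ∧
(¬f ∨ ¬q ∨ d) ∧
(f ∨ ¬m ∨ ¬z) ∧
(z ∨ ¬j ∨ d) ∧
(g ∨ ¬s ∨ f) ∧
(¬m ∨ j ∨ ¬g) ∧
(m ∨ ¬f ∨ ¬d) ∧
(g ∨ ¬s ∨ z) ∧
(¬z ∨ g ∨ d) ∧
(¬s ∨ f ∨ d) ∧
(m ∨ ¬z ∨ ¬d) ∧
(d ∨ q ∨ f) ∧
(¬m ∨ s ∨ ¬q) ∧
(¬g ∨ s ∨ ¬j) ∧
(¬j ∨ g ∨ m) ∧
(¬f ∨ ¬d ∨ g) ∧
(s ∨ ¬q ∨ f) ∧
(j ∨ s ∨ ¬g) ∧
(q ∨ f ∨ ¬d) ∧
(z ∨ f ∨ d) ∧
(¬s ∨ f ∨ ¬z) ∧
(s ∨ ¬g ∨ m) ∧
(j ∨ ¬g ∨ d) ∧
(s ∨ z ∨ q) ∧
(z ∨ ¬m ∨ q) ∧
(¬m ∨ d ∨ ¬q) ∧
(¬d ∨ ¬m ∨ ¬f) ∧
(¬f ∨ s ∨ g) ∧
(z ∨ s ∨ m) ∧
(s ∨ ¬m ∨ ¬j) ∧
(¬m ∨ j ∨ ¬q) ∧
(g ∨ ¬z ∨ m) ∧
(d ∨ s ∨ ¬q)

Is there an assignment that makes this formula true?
No

No, the formula is not satisfiable.

No assignment of truth values to the variables can make all 40 clauses true simultaneously.

The formula is UNSAT (unsatisfiable).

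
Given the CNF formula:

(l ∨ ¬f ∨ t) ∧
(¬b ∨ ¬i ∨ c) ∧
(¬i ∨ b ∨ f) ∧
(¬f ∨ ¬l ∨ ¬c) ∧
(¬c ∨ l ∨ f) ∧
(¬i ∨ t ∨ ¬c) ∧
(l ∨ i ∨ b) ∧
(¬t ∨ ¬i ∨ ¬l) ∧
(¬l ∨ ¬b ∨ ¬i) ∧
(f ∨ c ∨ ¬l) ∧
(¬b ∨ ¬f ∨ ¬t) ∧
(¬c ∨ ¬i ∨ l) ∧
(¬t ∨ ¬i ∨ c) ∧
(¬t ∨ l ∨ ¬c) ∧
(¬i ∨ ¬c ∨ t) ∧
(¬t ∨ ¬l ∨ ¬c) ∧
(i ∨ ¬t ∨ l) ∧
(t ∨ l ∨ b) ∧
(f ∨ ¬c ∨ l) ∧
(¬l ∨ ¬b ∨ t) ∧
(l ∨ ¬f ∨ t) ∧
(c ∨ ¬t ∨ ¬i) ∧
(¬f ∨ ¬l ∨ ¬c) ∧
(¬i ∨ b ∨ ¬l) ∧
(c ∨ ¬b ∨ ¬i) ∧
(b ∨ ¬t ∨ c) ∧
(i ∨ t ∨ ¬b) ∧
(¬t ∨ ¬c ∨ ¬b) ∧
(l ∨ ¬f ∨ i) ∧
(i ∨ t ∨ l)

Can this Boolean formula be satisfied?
Yes

Yes, the formula is satisfiable.

One satisfying assignment is: f=True, i=False, b=False, l=True, c=False, t=False

Verification: With this assignment, all 30 clauses evaluate to true.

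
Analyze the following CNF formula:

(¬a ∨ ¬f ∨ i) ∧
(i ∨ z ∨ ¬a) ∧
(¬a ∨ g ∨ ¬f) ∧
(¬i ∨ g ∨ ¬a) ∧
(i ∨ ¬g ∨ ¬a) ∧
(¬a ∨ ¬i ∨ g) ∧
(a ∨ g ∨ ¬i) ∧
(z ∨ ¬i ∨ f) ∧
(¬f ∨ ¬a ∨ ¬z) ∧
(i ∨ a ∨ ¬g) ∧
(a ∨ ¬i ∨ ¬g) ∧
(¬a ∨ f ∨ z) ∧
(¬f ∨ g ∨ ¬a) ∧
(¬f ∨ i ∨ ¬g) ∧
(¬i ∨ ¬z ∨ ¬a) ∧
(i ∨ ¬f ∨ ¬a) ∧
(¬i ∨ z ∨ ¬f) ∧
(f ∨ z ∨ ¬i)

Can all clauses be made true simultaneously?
Yes

Yes, the formula is satisfiable.

One satisfying assignment is: a=False, z=False, g=False, f=False, i=False

Verification: With this assignment, all 18 clauses evaluate to true.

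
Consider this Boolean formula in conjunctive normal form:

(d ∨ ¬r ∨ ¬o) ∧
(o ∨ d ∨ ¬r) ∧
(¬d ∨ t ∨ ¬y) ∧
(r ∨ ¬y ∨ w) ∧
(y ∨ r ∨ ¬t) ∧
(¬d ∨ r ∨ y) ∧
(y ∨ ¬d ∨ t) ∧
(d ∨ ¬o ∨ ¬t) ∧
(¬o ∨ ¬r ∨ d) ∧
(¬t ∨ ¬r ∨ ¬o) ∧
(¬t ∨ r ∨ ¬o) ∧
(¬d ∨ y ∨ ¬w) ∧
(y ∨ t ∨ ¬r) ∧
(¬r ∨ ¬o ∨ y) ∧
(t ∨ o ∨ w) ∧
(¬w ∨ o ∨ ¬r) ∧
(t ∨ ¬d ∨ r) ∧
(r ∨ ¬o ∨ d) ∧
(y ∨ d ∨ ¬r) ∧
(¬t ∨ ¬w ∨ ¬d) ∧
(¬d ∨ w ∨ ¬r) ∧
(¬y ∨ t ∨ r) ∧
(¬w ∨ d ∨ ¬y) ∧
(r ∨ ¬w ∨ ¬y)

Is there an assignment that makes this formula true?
Yes

Yes, the formula is satisfiable.

One satisfying assignment is: d=False, r=False, y=False, t=False, o=False, w=True

Verification: With this assignment, all 24 clauses evaluate to true.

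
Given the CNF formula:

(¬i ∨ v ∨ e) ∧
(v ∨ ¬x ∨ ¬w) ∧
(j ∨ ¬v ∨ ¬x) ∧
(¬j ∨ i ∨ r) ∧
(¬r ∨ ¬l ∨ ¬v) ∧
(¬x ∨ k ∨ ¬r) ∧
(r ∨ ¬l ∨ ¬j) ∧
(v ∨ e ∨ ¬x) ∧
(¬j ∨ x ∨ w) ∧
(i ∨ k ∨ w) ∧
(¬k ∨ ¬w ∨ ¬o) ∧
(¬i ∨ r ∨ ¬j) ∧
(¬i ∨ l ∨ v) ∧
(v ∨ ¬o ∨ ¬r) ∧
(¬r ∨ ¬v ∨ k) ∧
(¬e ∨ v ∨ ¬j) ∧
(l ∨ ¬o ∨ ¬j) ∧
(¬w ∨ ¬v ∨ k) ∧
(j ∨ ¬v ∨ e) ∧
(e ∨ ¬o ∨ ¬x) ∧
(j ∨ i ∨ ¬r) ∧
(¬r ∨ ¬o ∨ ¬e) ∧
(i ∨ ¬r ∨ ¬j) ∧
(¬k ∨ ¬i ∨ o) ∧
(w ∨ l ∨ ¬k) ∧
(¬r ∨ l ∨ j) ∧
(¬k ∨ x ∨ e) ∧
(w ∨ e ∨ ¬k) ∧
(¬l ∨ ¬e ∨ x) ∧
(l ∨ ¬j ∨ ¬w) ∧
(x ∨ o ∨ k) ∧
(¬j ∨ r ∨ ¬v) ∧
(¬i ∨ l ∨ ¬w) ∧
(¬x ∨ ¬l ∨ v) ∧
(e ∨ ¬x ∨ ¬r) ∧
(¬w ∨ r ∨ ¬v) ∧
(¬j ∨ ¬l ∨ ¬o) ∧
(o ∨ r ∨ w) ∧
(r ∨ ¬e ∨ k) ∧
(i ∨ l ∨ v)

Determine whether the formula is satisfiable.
Yes

Yes, the formula is satisfiable.

One satisfying assignment is: o=True, l=True, e=False, k=False, j=False, w=True, r=False, i=False, v=False, x=False

Verification: With this assignment, all 40 clauses evaluate to true.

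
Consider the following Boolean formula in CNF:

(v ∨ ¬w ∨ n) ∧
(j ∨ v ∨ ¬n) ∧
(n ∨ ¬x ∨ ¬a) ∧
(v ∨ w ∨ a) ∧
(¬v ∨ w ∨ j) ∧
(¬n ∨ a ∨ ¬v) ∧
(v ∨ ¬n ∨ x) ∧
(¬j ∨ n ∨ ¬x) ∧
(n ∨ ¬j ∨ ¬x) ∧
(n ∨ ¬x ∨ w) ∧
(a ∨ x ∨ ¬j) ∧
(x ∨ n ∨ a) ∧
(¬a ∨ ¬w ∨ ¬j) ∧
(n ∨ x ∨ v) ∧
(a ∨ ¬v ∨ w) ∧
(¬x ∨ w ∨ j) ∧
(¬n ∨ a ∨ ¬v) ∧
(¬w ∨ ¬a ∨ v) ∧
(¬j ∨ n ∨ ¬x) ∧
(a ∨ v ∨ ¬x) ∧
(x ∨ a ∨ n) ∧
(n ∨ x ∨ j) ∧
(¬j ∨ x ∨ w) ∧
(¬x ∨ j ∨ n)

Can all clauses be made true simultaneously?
Yes

Yes, the formula is satisfiable.

One satisfying assignment is: v=True, n=True, x=False, a=True, w=True, j=False

Verification: With this assignment, all 24 clauses evaluate to true.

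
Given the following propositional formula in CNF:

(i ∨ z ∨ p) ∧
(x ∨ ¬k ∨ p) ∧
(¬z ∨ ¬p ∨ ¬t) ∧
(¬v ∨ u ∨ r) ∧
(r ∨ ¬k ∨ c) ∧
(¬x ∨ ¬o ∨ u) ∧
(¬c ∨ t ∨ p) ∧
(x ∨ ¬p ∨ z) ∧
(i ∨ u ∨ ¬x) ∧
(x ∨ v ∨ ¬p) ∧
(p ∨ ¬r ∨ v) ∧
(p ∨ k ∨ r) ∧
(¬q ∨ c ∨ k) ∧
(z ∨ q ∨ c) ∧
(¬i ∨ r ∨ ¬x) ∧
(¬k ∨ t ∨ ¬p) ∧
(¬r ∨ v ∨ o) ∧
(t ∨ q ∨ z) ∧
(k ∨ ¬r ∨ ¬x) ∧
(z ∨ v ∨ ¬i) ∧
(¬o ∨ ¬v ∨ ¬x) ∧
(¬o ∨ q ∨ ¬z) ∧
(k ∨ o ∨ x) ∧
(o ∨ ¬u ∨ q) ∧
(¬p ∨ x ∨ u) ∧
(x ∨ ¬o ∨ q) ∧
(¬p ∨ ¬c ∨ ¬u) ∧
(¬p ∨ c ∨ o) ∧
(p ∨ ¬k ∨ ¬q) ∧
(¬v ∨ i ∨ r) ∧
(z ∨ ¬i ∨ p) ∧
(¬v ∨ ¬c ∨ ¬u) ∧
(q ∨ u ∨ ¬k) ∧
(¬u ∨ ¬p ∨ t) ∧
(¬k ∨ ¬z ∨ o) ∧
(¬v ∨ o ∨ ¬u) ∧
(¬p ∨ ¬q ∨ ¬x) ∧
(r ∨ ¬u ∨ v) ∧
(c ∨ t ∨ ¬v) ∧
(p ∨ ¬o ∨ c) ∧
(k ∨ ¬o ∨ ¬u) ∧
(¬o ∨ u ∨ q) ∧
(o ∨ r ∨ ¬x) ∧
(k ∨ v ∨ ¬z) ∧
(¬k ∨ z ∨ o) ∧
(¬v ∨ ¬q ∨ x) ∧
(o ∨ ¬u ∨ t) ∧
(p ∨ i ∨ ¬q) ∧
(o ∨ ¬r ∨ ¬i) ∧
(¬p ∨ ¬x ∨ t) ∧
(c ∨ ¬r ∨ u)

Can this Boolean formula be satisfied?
No

No, the formula is not satisfiable.

No assignment of truth values to the variables can make all 51 clauses true simultaneously.

The formula is UNSAT (unsatisfiable).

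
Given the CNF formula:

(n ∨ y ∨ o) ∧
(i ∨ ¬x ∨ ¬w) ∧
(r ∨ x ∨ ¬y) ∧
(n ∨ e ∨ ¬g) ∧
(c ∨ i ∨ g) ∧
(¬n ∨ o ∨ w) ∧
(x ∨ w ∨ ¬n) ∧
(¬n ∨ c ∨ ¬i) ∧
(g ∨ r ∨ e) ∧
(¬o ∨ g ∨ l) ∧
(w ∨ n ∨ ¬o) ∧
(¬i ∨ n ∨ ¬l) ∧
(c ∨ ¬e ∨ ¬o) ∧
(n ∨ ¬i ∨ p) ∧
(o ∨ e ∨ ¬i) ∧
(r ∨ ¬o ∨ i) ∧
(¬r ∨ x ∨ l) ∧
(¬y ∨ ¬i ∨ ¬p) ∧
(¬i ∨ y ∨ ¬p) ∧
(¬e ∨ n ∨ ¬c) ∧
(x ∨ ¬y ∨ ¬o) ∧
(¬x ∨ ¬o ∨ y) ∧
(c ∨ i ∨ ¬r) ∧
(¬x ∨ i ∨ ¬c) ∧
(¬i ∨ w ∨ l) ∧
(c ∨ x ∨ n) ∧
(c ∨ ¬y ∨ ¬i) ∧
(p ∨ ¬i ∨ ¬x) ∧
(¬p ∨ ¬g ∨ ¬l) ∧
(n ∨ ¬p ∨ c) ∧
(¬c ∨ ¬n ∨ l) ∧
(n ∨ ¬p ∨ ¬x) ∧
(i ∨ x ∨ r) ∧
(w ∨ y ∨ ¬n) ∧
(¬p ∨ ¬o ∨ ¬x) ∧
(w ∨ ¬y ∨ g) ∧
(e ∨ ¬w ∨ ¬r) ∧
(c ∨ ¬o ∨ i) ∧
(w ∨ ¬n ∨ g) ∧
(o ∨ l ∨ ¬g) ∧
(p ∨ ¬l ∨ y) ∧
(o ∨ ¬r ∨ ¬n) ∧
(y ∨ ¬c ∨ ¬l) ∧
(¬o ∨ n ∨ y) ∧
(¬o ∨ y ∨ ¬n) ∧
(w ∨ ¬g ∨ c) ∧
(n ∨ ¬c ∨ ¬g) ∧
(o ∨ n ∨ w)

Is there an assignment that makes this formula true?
No

No, the formula is not satisfiable.

No assignment of truth values to the variables can make all 48 clauses true simultaneously.

The formula is UNSAT (unsatisfiable).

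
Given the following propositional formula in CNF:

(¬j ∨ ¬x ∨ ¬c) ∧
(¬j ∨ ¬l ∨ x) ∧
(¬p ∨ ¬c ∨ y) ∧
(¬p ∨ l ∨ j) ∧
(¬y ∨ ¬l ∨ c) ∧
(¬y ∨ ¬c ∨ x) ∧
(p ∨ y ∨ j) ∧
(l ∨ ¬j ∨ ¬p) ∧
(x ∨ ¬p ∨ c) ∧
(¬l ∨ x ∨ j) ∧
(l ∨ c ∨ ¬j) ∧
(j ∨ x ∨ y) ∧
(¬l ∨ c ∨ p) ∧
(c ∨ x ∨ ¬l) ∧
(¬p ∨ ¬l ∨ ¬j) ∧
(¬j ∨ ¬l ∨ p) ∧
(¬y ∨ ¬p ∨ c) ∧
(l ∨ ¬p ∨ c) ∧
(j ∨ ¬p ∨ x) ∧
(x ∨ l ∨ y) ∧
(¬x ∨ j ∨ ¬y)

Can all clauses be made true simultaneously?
Yes

Yes, the formula is satisfiable.

One satisfying assignment is: p=False, c=False, y=True, j=False, l=False, x=False

Verification: With this assignment, all 21 clauses evaluate to true.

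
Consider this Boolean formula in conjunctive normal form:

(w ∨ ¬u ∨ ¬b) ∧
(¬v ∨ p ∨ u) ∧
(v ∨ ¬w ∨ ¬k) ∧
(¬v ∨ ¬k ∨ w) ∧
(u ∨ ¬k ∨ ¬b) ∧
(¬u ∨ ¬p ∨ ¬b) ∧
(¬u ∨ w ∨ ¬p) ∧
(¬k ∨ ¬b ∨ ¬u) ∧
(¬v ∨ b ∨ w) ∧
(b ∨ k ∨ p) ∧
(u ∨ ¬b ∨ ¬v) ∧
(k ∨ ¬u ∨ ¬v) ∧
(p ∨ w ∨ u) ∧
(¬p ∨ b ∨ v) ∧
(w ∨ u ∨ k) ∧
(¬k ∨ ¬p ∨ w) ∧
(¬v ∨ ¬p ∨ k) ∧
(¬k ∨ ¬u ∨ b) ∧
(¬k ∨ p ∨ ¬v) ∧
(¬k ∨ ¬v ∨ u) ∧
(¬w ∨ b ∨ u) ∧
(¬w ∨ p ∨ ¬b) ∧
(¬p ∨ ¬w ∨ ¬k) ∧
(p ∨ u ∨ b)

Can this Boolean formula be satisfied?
Yes

Yes, the formula is satisfiable.

One satisfying assignment is: u=False, k=False, p=True, w=True, v=False, b=True

Verification: With this assignment, all 24 clauses evaluate to true.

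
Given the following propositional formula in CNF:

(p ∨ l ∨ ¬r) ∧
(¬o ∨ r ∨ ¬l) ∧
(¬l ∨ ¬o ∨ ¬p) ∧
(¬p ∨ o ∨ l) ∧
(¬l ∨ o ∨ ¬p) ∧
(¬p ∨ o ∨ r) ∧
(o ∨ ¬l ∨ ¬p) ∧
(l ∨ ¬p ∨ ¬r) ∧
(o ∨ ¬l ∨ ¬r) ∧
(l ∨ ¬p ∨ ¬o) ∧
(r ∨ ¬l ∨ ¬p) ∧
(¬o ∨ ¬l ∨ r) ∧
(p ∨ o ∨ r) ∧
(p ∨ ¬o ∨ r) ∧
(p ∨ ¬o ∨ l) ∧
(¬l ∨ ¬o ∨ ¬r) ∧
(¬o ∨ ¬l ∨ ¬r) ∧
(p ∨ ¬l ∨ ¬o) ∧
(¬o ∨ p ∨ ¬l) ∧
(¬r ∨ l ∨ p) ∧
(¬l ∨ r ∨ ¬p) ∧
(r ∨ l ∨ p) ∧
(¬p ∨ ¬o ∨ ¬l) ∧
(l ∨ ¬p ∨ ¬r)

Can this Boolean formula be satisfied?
No

No, the formula is not satisfiable.

No assignment of truth values to the variables can make all 24 clauses true simultaneously.

The formula is UNSAT (unsatisfiable).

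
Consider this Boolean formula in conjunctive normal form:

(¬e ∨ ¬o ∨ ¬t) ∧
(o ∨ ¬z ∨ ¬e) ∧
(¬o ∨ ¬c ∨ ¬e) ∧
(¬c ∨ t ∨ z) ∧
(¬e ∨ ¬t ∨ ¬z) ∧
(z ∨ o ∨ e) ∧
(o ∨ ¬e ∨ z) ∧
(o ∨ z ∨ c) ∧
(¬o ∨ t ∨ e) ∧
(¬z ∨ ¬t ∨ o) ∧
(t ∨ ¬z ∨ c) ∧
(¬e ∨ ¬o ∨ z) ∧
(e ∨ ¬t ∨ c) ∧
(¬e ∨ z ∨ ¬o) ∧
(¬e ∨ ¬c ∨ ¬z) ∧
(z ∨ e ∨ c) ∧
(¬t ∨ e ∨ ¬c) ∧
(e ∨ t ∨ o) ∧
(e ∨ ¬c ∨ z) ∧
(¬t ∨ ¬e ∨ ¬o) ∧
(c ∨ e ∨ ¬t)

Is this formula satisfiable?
No

No, the formula is not satisfiable.

No assignment of truth values to the variables can make all 21 clauses true simultaneously.

The formula is UNSAT (unsatisfiable).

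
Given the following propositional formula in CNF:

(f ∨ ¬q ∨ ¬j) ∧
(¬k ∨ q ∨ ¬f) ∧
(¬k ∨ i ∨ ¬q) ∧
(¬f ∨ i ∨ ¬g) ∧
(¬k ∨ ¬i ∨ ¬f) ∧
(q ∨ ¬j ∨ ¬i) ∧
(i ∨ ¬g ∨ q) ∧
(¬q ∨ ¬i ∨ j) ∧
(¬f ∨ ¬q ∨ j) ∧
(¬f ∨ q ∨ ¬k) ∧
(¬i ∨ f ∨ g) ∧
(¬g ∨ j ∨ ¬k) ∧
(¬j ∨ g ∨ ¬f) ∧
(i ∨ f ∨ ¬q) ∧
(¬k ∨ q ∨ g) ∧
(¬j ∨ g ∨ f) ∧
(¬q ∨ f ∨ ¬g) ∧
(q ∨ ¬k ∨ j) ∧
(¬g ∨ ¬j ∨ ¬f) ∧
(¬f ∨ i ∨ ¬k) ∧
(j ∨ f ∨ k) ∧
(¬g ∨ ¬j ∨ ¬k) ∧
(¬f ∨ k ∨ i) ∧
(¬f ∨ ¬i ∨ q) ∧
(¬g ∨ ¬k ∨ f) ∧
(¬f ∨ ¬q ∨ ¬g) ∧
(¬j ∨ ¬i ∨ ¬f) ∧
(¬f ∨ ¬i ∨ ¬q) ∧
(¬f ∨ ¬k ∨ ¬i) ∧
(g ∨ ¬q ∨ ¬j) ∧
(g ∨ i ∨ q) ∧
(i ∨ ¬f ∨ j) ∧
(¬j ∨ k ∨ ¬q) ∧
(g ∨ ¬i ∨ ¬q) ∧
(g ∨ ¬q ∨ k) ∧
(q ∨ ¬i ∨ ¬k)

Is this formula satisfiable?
No

No, the formula is not satisfiable.

No assignment of truth values to the variables can make all 36 clauses true simultaneously.

The formula is UNSAT (unsatisfiable).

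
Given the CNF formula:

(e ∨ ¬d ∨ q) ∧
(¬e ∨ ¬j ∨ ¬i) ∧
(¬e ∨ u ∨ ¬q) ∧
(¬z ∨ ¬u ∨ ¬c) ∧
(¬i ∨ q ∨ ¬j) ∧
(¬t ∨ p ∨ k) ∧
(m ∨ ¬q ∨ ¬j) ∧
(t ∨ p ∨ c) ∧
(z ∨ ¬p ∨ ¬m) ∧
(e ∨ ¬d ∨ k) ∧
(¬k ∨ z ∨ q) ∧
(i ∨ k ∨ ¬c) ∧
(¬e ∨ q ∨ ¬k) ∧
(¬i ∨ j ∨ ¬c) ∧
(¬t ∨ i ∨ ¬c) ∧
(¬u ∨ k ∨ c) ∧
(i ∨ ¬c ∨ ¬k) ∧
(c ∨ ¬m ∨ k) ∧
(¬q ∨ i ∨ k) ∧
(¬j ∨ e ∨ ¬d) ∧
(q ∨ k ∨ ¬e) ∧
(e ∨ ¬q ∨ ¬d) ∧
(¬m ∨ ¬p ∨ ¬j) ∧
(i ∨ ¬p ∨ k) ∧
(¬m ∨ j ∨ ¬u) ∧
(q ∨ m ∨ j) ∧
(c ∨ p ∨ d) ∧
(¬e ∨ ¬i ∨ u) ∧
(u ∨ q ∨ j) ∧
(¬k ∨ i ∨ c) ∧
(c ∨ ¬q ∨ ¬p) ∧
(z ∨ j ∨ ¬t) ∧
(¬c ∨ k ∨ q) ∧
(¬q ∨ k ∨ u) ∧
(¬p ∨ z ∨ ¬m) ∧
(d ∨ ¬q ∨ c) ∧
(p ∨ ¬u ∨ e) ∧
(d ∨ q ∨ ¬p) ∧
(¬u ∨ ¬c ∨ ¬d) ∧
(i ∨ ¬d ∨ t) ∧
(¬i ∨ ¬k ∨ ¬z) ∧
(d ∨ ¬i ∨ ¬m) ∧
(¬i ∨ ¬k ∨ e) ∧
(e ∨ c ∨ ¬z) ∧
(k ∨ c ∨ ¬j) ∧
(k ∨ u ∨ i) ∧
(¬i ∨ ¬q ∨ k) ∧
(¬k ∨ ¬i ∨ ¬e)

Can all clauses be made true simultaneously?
No

No, the formula is not satisfiable.

No assignment of truth values to the variables can make all 48 clauses true simultaneously.

The formula is UNSAT (unsatisfiable).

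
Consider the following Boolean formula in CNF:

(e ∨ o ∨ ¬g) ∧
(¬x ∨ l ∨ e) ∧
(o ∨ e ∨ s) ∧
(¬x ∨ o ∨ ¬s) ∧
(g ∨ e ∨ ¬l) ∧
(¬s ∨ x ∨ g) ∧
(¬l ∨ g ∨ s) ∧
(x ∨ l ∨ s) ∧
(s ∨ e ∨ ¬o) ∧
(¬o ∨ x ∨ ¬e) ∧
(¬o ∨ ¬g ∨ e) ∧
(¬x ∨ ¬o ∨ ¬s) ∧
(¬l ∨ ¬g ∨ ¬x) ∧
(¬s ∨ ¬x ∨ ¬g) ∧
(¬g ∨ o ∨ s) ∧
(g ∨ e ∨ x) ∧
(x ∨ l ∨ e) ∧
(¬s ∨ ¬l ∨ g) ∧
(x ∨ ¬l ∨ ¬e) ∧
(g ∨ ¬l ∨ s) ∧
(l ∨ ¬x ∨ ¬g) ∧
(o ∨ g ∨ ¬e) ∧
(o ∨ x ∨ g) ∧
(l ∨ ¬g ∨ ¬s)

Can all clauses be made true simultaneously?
Yes

Yes, the formula is satisfiable.

One satisfying assignment is: s=False, e=True, x=True, l=False, g=False, o=True

Verification: With this assignment, all 24 clauses evaluate to true.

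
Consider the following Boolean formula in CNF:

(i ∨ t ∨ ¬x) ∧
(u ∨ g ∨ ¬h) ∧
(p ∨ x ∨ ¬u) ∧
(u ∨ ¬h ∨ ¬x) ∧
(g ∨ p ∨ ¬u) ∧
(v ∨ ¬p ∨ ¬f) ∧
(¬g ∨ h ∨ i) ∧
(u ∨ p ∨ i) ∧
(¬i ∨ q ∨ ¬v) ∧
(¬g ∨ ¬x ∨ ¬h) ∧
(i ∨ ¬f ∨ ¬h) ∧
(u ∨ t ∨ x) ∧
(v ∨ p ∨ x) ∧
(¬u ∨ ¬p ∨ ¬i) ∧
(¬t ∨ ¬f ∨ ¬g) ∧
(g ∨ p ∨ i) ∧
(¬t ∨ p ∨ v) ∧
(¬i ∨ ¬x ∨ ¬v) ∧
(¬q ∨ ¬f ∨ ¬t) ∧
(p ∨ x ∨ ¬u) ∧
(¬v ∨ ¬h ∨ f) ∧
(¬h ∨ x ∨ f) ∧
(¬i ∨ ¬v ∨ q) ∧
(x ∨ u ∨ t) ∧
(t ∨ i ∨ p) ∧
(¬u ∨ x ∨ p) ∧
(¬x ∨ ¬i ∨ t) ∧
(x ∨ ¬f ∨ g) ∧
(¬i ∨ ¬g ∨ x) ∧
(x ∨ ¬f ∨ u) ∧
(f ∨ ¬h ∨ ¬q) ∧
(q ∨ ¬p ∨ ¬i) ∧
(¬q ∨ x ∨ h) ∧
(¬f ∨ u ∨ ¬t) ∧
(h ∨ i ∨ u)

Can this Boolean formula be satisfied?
Yes

Yes, the formula is satisfiable.

One satisfying assignment is: f=False, i=True, p=True, u=False, g=False, q=True, t=True, v=False, x=True, h=False

Verification: With this assignment, all 35 clauses evaluate to true.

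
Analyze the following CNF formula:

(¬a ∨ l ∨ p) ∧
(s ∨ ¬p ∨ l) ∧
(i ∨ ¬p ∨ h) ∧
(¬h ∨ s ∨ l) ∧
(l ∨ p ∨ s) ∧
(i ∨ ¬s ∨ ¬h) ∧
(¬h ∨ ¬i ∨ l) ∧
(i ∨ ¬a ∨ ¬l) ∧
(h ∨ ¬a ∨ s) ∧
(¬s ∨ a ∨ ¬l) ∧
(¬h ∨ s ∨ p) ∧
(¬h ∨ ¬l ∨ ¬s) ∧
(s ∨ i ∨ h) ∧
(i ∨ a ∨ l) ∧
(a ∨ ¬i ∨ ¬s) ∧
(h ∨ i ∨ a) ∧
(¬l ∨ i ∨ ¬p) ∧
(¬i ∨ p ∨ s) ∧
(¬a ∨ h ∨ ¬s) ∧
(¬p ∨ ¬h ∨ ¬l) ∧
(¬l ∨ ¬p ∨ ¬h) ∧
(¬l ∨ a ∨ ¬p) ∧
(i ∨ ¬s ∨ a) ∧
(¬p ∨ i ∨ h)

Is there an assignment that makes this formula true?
No

No, the formula is not satisfiable.

No assignment of truth values to the variables can make all 24 clauses true simultaneously.

The formula is UNSAT (unsatisfiable).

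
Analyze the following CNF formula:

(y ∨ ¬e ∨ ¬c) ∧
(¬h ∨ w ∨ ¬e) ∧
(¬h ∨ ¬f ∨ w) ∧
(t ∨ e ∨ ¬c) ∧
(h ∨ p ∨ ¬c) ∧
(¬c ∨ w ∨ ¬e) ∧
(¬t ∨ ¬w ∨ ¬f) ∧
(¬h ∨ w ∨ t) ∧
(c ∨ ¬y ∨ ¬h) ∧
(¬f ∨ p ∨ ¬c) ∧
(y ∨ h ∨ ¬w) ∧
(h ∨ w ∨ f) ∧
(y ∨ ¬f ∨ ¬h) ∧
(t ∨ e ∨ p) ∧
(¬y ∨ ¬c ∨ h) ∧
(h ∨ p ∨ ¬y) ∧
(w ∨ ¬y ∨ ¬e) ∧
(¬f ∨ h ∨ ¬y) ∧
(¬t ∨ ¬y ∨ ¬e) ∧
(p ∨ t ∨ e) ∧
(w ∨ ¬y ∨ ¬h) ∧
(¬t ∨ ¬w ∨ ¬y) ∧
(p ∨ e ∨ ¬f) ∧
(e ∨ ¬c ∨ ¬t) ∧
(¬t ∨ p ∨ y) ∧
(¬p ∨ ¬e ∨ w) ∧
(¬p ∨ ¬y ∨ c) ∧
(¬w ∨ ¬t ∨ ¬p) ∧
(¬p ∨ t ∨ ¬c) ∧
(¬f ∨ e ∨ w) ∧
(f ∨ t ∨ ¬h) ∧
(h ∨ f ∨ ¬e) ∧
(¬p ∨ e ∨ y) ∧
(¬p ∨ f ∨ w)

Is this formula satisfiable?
Yes

Yes, the formula is satisfiable.

One satisfying assignment is: t=False, p=False, y=False, f=True, w=False, c=False, h=False, e=True

Verification: With this assignment, all 34 clauses evaluate to true.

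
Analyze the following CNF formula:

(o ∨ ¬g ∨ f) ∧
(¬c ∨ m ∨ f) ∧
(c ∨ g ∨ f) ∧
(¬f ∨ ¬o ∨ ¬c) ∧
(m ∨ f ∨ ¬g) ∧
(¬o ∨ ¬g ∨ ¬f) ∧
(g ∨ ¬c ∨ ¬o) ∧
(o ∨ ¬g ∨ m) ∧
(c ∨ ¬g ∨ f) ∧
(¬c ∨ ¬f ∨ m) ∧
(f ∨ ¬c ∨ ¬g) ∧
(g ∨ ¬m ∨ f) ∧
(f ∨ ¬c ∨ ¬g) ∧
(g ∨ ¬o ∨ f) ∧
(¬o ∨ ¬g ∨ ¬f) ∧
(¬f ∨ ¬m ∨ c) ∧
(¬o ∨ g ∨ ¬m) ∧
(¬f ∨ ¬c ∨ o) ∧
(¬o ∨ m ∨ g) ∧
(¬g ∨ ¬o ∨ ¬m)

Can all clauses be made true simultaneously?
Yes

Yes, the formula is satisfiable.

One satisfying assignment is: o=False, g=False, c=False, m=False, f=True

Verification: With this assignment, all 20 clauses evaluate to true.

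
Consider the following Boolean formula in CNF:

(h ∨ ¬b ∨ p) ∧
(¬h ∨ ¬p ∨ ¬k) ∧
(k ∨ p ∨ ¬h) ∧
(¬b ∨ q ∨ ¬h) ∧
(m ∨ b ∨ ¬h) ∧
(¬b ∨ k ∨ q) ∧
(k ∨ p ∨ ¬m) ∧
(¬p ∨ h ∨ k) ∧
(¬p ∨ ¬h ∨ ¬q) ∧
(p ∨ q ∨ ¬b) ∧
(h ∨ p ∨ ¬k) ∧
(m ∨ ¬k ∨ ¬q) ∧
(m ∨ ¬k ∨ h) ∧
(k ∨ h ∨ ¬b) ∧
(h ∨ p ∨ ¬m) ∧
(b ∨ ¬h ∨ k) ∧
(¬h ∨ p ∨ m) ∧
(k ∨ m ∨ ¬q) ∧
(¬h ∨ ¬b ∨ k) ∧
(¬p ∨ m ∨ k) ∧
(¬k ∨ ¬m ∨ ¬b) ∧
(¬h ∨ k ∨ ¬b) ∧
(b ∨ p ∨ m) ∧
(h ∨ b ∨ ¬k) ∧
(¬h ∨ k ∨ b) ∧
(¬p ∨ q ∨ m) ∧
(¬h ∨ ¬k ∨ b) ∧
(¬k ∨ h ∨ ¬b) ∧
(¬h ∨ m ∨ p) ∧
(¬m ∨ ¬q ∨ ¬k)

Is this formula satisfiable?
No

No, the formula is not satisfiable.

No assignment of truth values to the variables can make all 30 clauses true simultaneously.

The formula is UNSAT (unsatisfiable).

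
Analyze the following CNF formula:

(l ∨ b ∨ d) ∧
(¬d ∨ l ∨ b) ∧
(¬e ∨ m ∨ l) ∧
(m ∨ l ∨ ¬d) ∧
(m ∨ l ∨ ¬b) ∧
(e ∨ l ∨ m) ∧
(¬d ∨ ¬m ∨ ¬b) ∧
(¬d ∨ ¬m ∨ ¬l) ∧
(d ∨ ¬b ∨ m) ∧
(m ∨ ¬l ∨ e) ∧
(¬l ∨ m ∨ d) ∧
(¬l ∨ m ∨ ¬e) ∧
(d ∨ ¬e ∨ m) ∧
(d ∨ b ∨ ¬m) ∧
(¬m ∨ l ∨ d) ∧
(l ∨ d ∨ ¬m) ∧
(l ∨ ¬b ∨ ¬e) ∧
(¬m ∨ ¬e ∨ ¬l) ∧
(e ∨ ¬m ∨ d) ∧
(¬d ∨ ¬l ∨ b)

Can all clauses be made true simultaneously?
No

No, the formula is not satisfiable.

No assignment of truth values to the variables can make all 20 clauses true simultaneously.

The formula is UNSAT (unsatisfiable).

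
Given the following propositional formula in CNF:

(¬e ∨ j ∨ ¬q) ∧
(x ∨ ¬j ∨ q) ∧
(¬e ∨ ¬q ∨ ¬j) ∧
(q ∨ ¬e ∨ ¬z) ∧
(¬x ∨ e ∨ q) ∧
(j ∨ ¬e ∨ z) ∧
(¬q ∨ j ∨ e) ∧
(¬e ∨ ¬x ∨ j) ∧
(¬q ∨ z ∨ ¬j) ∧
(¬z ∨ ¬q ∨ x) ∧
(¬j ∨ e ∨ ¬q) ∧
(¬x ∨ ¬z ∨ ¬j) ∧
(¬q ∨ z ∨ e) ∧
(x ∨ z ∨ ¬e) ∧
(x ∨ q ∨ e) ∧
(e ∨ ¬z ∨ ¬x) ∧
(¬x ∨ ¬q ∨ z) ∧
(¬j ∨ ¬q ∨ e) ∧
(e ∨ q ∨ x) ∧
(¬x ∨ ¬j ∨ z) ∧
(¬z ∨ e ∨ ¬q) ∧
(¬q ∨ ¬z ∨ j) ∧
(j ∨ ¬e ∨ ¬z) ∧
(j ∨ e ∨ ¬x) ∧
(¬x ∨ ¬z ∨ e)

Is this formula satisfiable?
No

No, the formula is not satisfiable.

No assignment of truth values to the variables can make all 25 clauses true simultaneously.

The formula is UNSAT (unsatisfiable).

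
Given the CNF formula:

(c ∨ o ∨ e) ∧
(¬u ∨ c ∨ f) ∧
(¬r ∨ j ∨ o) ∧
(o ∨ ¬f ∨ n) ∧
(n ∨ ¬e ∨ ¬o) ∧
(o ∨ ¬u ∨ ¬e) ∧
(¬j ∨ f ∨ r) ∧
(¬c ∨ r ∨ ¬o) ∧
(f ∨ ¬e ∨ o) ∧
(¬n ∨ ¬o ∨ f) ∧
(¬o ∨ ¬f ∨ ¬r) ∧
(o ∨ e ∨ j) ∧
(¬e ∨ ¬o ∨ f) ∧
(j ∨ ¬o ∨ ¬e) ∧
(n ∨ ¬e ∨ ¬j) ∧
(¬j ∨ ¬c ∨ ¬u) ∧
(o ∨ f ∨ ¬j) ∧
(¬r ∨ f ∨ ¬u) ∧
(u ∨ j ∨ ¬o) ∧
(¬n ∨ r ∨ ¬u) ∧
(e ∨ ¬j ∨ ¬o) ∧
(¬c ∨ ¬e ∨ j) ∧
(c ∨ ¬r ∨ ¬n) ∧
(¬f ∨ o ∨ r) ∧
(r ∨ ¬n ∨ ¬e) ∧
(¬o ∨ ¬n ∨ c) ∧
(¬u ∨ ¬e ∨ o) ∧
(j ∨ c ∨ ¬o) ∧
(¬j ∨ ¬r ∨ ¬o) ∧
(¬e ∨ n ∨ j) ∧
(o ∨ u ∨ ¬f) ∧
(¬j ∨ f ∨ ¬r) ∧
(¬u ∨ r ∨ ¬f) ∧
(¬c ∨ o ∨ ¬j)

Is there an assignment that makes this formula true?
No

No, the formula is not satisfiable.

No assignment of truth values to the variables can make all 34 clauses true simultaneously.

The formula is UNSAT (unsatisfiable).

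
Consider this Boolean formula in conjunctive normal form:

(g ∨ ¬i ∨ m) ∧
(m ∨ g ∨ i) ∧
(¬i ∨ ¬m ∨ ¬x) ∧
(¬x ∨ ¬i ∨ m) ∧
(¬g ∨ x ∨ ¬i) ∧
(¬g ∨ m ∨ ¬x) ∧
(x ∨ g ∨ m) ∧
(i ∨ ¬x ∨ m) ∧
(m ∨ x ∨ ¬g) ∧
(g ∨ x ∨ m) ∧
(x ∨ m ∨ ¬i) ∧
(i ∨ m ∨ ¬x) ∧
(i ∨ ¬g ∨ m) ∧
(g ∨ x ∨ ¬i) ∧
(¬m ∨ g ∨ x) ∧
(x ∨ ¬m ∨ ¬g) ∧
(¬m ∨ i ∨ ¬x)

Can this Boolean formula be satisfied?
No

No, the formula is not satisfiable.

No assignment of truth values to the variables can make all 17 clauses true simultaneously.

The formula is UNSAT (unsatisfiable).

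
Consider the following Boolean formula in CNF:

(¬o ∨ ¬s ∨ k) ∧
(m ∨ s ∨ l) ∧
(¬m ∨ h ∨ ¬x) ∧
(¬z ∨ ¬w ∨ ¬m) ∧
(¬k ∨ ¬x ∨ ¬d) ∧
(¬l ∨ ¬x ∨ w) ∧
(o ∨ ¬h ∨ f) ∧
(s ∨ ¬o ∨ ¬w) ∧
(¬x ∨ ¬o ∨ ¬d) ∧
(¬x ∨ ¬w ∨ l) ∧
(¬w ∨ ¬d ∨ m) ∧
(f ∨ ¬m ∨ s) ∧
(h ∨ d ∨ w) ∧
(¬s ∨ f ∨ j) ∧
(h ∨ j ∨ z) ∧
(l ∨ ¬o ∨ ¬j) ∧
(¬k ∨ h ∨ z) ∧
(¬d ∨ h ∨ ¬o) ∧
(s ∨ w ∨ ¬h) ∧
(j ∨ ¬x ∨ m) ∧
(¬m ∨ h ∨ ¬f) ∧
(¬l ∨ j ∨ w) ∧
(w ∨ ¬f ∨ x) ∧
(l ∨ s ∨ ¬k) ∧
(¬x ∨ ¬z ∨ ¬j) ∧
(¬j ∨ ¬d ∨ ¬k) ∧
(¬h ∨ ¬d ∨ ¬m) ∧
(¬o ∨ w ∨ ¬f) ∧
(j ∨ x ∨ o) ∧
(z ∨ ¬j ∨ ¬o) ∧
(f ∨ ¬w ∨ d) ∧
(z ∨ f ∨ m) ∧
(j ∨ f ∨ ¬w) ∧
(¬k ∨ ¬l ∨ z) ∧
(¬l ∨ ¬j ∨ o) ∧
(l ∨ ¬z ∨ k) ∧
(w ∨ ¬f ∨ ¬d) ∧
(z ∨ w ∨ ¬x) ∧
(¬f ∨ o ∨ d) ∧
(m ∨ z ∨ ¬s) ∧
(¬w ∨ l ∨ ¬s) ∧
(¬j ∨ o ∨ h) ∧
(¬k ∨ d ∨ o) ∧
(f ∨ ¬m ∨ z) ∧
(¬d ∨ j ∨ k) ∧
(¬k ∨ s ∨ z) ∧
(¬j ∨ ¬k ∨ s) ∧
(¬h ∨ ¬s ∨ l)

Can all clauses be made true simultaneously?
Yes

Yes, the formula is satisfiable.

One satisfying assignment is: k=True, m=False, f=True, o=True, j=False, s=True, x=False, h=True, w=True, z=True, l=True, d=False

Verification: With this assignment, all 48 clauses evaluate to true.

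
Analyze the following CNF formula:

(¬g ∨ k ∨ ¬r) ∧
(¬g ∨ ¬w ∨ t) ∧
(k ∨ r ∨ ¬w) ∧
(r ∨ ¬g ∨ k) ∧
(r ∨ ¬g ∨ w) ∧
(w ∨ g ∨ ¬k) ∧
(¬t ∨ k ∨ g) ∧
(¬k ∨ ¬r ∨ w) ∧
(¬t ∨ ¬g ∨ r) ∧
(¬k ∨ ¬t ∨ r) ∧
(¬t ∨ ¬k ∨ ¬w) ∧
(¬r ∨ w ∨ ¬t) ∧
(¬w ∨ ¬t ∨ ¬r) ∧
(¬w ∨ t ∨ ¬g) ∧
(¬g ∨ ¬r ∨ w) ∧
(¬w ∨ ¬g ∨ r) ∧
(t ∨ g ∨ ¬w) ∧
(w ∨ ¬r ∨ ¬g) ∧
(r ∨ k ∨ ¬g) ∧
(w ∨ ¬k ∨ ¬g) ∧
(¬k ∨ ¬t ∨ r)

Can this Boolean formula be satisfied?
Yes

Yes, the formula is satisfiable.

One satisfying assignment is: w=False, g=False, k=False, t=False, r=False

Verification: With this assignment, all 21 clauses evaluate to true.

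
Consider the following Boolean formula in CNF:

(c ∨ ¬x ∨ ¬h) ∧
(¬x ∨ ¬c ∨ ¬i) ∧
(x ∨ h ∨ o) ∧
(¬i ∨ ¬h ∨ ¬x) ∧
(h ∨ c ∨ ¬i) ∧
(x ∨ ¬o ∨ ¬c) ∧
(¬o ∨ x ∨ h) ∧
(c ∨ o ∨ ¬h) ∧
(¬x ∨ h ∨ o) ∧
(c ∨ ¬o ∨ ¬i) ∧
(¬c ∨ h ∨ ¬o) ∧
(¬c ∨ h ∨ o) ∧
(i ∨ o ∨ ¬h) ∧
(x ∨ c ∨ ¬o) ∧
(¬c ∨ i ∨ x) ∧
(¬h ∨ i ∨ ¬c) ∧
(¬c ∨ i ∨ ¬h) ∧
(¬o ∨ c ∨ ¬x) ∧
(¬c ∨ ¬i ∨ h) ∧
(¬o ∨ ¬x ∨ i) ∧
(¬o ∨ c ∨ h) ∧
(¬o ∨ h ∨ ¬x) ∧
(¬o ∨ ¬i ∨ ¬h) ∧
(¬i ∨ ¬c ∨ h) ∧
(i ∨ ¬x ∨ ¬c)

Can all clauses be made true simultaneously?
Yes

Yes, the formula is satisfiable.

One satisfying assignment is: x=False, c=True, i=True, h=True, o=False

Verification: With this assignment, all 25 clauses evaluate to true.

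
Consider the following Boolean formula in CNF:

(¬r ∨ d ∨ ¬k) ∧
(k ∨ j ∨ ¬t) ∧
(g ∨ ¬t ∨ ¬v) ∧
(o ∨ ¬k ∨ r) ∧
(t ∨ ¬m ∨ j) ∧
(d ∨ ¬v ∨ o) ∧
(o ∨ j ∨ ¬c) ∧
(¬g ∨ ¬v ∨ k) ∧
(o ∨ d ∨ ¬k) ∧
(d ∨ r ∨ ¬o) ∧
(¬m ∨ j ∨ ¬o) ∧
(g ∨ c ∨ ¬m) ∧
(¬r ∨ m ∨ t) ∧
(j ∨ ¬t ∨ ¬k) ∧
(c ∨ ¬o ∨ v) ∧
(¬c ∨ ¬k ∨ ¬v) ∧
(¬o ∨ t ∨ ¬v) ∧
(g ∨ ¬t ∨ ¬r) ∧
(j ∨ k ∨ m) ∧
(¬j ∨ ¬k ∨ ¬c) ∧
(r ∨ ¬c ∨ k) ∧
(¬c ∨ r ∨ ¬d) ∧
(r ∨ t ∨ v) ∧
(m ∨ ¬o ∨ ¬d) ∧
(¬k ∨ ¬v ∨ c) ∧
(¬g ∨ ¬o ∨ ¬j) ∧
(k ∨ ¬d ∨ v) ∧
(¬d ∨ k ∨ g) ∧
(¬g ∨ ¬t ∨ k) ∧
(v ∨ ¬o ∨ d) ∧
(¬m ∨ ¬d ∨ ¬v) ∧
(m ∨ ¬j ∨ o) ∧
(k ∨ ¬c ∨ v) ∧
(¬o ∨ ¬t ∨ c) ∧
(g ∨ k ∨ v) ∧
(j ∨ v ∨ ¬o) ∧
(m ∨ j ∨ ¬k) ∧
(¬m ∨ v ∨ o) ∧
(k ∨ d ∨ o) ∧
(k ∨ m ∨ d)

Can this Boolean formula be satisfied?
No

No, the formula is not satisfiable.

No assignment of truth values to the variables can make all 40 clauses true simultaneously.

The formula is UNSAT (unsatisfiable).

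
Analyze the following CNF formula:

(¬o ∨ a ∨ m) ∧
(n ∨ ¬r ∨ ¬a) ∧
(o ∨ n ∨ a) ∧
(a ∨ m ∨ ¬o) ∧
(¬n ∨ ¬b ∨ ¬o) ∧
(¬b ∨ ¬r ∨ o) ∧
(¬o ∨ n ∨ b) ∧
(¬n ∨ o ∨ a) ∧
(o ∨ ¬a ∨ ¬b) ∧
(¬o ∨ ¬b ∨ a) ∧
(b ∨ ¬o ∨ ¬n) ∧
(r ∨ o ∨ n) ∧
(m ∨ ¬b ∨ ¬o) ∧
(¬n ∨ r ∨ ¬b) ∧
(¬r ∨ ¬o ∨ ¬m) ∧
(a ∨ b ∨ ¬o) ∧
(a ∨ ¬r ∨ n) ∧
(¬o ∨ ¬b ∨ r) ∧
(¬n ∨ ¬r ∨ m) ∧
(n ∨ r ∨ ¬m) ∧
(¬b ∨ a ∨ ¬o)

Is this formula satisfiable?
Yes

Yes, the formula is satisfiable.

One satisfying assignment is: o=False, b=False, r=False, m=True, a=True, n=True

Verification: With this assignment, all 21 clauses evaluate to true.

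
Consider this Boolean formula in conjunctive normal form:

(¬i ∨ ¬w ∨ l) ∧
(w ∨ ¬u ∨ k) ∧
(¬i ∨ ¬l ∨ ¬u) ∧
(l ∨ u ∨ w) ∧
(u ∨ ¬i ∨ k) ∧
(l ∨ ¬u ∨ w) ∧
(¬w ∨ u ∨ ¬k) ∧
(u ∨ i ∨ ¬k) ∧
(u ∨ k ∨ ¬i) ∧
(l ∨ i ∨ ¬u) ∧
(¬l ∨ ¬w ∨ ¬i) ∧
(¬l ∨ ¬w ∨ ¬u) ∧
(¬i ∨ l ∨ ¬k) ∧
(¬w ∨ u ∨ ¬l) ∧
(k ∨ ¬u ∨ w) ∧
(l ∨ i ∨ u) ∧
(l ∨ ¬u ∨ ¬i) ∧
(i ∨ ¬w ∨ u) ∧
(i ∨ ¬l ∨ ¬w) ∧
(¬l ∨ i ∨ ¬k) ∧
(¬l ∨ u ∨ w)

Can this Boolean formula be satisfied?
No

No, the formula is not satisfiable.

No assignment of truth values to the variables can make all 21 clauses true simultaneously.

The formula is UNSAT (unsatisfiable).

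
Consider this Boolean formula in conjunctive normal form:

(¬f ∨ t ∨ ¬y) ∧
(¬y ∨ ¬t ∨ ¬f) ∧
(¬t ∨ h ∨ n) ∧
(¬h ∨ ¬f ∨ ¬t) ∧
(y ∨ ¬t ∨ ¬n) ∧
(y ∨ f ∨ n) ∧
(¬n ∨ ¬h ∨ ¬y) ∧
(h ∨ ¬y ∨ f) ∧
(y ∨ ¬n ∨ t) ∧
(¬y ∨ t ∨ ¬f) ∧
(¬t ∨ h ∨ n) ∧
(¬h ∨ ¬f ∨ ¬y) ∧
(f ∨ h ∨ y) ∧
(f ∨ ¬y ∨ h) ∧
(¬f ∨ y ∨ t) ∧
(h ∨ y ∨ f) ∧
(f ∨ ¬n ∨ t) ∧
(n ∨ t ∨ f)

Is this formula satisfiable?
Yes

Yes, the formula is satisfiable.

One satisfying assignment is: t=True, f=False, h=True, y=True, n=False

Verification: With this assignment, all 18 clauses evaluate to true.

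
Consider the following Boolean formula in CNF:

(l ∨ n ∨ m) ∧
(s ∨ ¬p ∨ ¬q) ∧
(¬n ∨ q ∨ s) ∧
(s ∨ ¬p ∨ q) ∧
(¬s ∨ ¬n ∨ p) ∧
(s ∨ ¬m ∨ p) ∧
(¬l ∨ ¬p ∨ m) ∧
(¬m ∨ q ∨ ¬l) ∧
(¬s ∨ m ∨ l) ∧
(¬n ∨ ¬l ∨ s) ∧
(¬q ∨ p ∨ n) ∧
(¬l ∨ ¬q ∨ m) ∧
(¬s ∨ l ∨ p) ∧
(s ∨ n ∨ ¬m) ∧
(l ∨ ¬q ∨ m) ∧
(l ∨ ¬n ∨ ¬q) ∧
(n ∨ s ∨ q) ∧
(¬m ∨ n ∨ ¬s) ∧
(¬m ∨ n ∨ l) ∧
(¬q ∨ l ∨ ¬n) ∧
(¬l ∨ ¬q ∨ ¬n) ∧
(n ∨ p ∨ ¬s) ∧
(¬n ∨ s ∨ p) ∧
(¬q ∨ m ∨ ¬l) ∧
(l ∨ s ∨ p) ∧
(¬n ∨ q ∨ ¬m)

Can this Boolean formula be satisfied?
No

No, the formula is not satisfiable.

No assignment of truth values to the variables can make all 26 clauses true simultaneously.

The formula is UNSAT (unsatisfiable).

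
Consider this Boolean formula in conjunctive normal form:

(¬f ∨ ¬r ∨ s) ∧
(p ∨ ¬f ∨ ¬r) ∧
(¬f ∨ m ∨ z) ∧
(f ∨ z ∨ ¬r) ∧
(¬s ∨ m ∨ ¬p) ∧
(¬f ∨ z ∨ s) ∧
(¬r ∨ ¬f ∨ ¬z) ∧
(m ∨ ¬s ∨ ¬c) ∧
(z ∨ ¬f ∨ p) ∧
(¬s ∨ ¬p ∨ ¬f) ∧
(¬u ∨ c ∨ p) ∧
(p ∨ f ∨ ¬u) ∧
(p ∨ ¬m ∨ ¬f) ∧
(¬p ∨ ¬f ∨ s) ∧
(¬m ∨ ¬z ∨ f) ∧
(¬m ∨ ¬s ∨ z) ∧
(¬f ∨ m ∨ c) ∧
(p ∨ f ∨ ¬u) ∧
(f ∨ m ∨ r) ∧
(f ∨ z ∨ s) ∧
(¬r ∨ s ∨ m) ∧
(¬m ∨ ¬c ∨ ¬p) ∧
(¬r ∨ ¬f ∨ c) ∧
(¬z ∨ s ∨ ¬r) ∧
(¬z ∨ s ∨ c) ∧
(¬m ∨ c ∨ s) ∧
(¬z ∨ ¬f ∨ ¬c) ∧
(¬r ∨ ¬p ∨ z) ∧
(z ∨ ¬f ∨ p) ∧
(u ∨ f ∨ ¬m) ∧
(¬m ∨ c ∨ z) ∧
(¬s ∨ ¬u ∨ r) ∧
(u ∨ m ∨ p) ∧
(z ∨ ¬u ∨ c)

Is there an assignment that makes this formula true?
No

No, the formula is not satisfiable.

No assignment of truth values to the variables can make all 34 clauses true simultaneously.

The formula is UNSAT (unsatisfiable).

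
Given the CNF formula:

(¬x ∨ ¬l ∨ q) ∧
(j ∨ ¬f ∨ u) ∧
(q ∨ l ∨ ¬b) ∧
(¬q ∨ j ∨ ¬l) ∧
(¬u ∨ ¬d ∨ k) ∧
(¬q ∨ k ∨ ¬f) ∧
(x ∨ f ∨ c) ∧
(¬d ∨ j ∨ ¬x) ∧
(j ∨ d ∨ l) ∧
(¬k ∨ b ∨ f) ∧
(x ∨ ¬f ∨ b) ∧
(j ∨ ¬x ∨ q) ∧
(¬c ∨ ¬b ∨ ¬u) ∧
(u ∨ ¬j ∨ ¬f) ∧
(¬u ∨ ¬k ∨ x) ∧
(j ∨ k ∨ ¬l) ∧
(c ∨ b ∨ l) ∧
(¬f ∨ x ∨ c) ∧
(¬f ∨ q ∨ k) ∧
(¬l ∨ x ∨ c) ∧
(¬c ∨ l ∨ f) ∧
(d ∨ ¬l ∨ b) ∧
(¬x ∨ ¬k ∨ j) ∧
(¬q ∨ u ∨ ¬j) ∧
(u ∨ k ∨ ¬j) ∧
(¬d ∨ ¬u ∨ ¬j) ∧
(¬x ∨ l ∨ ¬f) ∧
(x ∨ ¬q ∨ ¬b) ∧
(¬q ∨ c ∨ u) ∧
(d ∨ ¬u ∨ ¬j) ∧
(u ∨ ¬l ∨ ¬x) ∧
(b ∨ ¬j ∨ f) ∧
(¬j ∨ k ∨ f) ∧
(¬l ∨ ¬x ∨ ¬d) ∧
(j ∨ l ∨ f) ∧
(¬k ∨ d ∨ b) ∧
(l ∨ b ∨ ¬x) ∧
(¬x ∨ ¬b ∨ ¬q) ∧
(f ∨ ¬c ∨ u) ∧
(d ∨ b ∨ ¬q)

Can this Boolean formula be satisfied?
No

No, the formula is not satisfiable.

No assignment of truth values to the variables can make all 40 clauses true simultaneously.

The formula is UNSAT (unsatisfiable).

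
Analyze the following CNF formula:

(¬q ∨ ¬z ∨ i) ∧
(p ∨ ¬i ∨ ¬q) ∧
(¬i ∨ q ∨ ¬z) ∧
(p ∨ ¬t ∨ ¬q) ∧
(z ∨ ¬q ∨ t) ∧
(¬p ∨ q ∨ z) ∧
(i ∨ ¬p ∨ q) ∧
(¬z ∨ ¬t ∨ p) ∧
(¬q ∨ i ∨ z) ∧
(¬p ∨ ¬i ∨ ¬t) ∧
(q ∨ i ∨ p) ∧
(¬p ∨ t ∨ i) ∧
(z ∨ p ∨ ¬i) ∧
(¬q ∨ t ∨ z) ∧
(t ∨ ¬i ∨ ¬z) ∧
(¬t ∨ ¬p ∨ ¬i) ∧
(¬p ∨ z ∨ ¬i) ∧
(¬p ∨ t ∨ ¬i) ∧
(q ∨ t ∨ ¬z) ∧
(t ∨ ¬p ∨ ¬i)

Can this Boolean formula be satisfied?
No

No, the formula is not satisfiable.

No assignment of truth values to the variables can make all 20 clauses true simultaneously.

The formula is UNSAT (unsatisfiable).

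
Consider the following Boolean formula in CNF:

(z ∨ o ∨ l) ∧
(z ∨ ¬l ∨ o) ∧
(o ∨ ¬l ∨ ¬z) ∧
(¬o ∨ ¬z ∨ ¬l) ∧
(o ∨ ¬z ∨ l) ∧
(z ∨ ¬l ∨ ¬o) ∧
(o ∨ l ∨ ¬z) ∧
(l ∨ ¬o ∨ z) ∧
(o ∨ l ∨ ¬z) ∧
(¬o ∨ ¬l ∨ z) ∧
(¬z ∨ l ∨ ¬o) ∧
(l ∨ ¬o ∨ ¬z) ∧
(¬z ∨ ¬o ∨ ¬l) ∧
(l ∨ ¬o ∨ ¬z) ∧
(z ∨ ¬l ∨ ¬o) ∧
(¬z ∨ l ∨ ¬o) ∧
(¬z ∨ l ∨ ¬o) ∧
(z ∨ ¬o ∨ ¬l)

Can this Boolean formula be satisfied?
No

No, the formula is not satisfiable.

No assignment of truth values to the variables can make all 18 clauses true simultaneously.

The formula is UNSAT (unsatisfiable).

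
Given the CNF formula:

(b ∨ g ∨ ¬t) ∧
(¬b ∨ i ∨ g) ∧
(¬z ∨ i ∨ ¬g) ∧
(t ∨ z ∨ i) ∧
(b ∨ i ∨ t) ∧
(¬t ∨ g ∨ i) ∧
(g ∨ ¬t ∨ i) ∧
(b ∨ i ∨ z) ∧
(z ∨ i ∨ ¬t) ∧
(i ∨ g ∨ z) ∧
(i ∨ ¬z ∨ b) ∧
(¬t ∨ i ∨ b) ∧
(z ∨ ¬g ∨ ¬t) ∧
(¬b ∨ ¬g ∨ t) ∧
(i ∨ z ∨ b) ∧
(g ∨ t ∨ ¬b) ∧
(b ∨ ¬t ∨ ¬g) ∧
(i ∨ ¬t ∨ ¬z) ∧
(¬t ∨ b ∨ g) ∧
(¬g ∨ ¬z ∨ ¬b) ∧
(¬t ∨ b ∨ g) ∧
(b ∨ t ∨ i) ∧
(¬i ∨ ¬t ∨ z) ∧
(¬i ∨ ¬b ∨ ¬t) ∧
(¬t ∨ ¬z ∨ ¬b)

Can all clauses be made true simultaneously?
Yes

Yes, the formula is satisfiable.

One satisfying assignment is: t=False, g=False, z=False, b=False, i=True

Verification: With this assignment, all 25 clauses evaluate to true.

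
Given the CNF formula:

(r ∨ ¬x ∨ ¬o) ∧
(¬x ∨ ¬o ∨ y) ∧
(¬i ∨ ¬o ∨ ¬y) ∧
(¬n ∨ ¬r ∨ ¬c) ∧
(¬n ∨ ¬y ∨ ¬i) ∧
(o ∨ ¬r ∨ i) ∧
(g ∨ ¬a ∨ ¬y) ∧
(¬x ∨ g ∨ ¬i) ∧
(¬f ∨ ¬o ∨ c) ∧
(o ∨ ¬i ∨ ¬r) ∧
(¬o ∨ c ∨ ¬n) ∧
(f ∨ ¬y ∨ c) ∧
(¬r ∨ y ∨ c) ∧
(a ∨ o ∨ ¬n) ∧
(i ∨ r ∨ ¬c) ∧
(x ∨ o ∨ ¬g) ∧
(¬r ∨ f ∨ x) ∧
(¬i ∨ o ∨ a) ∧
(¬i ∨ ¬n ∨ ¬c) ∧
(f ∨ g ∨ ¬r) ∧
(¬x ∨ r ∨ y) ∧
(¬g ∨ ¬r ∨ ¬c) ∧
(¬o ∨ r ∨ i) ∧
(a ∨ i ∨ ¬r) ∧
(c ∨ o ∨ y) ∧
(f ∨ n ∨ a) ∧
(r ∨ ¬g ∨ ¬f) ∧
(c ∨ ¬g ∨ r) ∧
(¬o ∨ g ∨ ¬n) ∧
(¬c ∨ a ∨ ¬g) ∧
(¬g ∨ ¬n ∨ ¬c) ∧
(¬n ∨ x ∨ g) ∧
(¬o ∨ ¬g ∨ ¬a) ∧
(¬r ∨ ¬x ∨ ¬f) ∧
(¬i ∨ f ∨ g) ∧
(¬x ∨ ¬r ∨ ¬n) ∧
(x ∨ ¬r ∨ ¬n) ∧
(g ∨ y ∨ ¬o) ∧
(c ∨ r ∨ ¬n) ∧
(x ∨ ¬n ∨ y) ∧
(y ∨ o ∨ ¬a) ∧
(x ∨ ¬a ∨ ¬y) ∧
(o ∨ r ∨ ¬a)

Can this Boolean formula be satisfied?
Yes

Yes, the formula is satisfiable.

One satisfying assignment is: g=False, x=False, o=False, n=False, c=False, i=False, y=True, a=False, f=True, r=False

Verification: With this assignment, all 43 clauses evaluate to true.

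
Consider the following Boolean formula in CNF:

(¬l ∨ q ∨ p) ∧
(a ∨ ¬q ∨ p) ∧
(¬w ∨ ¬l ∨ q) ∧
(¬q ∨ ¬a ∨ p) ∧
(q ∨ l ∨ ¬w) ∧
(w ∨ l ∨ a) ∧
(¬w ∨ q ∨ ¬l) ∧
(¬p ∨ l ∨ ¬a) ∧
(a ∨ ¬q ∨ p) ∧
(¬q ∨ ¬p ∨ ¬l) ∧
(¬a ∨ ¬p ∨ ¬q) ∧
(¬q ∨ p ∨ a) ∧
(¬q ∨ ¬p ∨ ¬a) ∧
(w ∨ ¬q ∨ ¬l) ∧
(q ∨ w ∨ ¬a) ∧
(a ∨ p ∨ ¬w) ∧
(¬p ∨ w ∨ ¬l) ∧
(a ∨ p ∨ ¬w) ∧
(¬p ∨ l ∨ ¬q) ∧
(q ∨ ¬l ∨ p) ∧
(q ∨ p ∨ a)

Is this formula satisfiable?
No

No, the formula is not satisfiable.

No assignment of truth values to the variables can make all 21 clauses true simultaneously.

The formula is UNSAT (unsatisfiable).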